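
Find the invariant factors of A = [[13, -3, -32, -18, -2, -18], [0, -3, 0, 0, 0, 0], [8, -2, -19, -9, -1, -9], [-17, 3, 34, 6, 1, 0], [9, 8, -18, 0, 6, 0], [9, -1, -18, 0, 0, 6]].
The Jordan structure of A has elementary divisors (x + 3)^2, (x + 3), (x - 6)^2, (x - 6). Arranging the block sizes at each eigenvalue in decreasing order and taking row products gives the invariant factors.

Invariant factors (smallest first, each dividing the next): (x - 6)(x + 3), (x - 6)^2(x + 3)^2.

Check: the last factor (x - 6)^2(x + 3)^2 is the minimal polynomial, and the product (x - 6)^3(x + 3)^3 is the characteristic polynomial.

(x - 6)(x + 3), (x - 6)^2(x + 3)^2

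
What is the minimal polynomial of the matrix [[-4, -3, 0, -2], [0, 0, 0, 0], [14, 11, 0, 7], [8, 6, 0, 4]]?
The characteristic polynomial factors as x^4. The minimal polynomial is ∏(x - λ)^{k_λ} where k_λ is the size of the largest Jordan block at λ.

For λ = 0: rank(A) = 2, and the largest Jordan block has size 2 (the smallest k with rank(A^k) = rank(A^(k+1))).

So m_A(x) = x^2.

m_A(x) = x^2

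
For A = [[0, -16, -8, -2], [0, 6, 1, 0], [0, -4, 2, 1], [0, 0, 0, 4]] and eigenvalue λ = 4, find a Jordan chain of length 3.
We seek v_1 ∈ ker((A - 4I)^3) \ ker((A - 4I)^2), then set v_{i+1} = (A - 4I) v_i.

One such chain is v_1 = [[0, 1, -2, 1]]^T, v_2 = [[-2, 0, 1, 0]]^T, v_3 = [[0, 1, -2, 0]]^T. Check: (A - 4I) v_3 = [[0, 0, 0, 0]]^T = 0.

v_1 = [[0, 1, -2, 1]]^T, v_2 = [[-2, 0, 1, 0]]^T, v_3 = [[0, 1, -2, 0]]^T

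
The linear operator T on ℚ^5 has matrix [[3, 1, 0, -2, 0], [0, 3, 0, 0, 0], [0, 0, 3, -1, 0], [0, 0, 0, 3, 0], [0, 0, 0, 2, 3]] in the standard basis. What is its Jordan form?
J = [[3, 1, 0, 0, 0], [0, 3, 0, 0, 0], [0, 0, 3, 1, 0], [0, 0, 0, 3, 0], [0, 0, 0, 0, 3]]

The characteristic polynomial is det(xI - A) = (x - 3)^5, so the eigenvalues are 3 (algebraic multiplicity 5).

For λ = 3: rank(A - 3I) = 2, rank((A - 3I)^2) = 0. The eigenspace has dimension 5 - 2 = 3, so there are 3 Jordan blocks; the rank sequence gives block sizes [2, 2, 1].

Assembling the blocks gives the Jordan form J above.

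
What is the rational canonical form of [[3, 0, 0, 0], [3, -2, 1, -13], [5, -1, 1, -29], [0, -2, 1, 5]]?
The invariant factors of A (the non-unit diagonal entries of the Smith normal form of xI - A over ℚ[x]) are x - 3, (x - 3)^2(x + 2), each dividing the next. The characteristic polynomial is their product, (x - 3)^3(x + 2).

The rational canonical form is the block-diagonal matrix of companion matrices C(f_i):
R = [[3, 0, 0, 0], [0, 0, 0, -18], [0, 1, 0, 3], [0, 0, 1, 4]].

R = [[3, 0, 0, 0], [0, 0, 0, -18], [0, 1, 0, 3], [0, 0, 1, 4]]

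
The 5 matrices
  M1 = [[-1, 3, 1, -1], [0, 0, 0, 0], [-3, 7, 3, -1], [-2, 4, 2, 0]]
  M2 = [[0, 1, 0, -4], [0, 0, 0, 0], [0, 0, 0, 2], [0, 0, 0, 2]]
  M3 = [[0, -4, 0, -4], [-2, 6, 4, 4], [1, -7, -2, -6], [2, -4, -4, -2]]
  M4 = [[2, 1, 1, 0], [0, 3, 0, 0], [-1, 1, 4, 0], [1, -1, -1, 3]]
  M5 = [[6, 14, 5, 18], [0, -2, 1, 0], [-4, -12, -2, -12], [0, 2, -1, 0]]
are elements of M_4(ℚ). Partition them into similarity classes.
2 classes: {M1, M2, M3, M5}, {M4}

Characteristic polynomials: χ_{M1} = x^3(x - 2), χ_{M2} = x^3(x - 2), χ_{M3} = x^3(x - 2), χ_{M4} = (x - 3)^4, χ_{M5} = x^3(x - 2).

{M1, M2, M3, M5}: invariant factors x, x^2(x - 2).

{M4}: invariant factors x - 3, x - 3, (x - 3)^2.

Matrices are similar if and only if their invariant-factor lists agree; the partition into similarity classes is {M1, M2, M3, M5}, {M4}.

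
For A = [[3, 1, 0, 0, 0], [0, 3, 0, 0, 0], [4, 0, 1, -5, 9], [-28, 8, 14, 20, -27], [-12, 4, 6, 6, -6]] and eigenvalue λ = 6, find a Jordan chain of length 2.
v_1 = [[0, 0, 0, 2, 1]]^T, v_2 = [[0, 0, -1, 1, 0]]^T

We seek v_1 ∈ ker((A - 6I)^2) \ ker(A - 6I), then set v_{i+1} = (A - 6I) v_i.

One such chain is v_1 = [[0, 0, 0, 2, 1]]^T, v_2 = [[0, 0, -1, 1, 0]]^T. Check: (A - 6I) v_2 = [[0, 0, 0, 0, 0]]^T = 0.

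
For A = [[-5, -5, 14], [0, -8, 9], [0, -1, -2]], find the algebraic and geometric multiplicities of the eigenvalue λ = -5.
algebraic multiplicity 3, geometric multiplicity 1

The characteristic polynomial is (x + 5)^3, so the factor x + 5 appears with exponent 3: the algebraic multiplicity is 3.

rank(A + 5I) = 2, so the eigenspace has dimension 3 - 2 = 1: the geometric multiplicity is 1.

Since 1 < 3, A is not diagonalizable.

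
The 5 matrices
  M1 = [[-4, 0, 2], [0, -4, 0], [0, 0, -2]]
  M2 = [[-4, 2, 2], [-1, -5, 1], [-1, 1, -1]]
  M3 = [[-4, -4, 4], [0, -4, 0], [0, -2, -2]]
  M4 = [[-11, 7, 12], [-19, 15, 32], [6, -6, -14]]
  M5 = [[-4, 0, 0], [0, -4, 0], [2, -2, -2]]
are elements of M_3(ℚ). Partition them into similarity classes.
2 classes: {M1, M3, M5}, {M2, M4}

Characteristic polynomials: χ_{M1} = (x + 2)(x + 4)^2, χ_{M2} = (x + 2)(x + 4)^2, χ_{M3} = (x + 2)(x + 4)^2, χ_{M4} = (x + 2)(x + 4)^2, χ_{M5} = (x + 2)(x + 4)^2.

{M1, M3, M5}: invariant factors x + 4, (x + 2)(x + 4).

{M2, M4}: invariant factors (x + 2)(x + 4)^2.

Matrices are similar if and only if their invariant-factor lists agree; the partition into similarity classes is {M1, M3, M5}, {M2, M4}.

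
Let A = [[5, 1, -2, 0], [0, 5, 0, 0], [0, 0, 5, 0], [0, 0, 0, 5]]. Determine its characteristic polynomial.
χ_A(x) = (x - 5)^4

xI - A = [[x - 5, -1, 2, 0], [0, x - 5, 0, 0], [0, 0, x - 5, 0], [0, 0, 0, x - 5]].

Expanding det(xI - A) along the first row:
det(xI - A) = + (x - 5)·det([[x - 5, 0, 0], [0, x - 5, 0], [0, 0, x - 5]]) - (-1)·det([[0, 0, 0], [0, x - 5, 0], [0, 0, x - 5]]) + (2)·det([[0, x - 5, 0], [0, 0, 0], [0, 0, x - 5]]) - (0)·det([[0, x - 5, 0], [0, 0, x - 5], [0, 0, 0]]).

Evaluating gives χ_A(x) = x^4 - 20x^3 + 150x^2 - 500x + 625 = (x - 5)^4.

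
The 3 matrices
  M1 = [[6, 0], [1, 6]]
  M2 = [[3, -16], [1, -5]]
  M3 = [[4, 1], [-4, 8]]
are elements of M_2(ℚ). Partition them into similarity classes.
Characteristic polynomials: χ_{M1} = (x - 6)^2, χ_{M2} = (x + 1)^2, χ_{M3} = (x - 6)^2.

{M1, M3}: invariant factors (x - 6)^2.

{M2}: invariant factors (x + 1)^2.

Matrices are similar if and only if their invariant-factor lists agree; the partition into similarity classes is {M1, M3}, {M2}.

2 classes: {M1, M3}, {M2}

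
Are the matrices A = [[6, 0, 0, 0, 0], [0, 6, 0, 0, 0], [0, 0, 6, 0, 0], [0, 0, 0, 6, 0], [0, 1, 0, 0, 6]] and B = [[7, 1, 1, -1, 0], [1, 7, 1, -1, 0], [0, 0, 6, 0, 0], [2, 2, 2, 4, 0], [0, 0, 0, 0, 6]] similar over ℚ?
Two matrices over a field are similar if and only if they have the same invariant factors.

Both A and B have characteristic polynomial (x - 6)^5 and minimal polynomial (x - 6)^2. Computing further, both have invariant factors x - 6, x - 6, x - 6, (x - 6)^2. Hence A and B are similar.

Yes.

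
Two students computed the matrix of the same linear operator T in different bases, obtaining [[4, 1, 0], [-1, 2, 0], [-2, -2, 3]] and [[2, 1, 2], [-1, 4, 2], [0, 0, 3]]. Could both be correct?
Yes.

Two matrices over a field are similar if and only if they have the same invariant factors.

Both A and B have characteristic polynomial (x - 3)^3 and minimal polynomial (x - 3)^2. Computing further, both have invariant factors x - 3, (x - 3)^2. Hence A and B are similar.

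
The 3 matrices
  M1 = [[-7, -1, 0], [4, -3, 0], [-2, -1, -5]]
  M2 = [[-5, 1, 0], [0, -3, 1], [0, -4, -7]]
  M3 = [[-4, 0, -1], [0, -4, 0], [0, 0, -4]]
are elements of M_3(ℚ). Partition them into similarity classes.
Characteristic polynomials: χ_{M1} = (x + 5)^3, χ_{M2} = (x + 5)^3, χ_{M3} = (x + 4)^3.

{M1}: invariant factors x + 5, (x + 5)^2.

{M2}: invariant factors (x + 5)^3.

{M3}: invariant factors x + 4, (x + 4)^2.

Matrices are similar if and only if their invariant-factor lists agree; the partition into similarity classes is {M1}, {M2}, {M3}.

3 classes: {M1}, {M2}, {M3}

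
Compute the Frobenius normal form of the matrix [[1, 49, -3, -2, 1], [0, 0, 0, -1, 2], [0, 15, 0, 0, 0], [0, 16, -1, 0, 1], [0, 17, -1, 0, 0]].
The invariant factors of A (the non-unit diagonal entries of the Smith normal form of xI - A over ℚ[x]) are x - 1, (x - 3)(x - 1)^2(x + 5), each dividing the next. The characteristic polynomial is their product, (x - 3)(x - 1)^3(x + 5).

The rational canonical form is the block-diagonal matrix of companion matrices C(f_i):
R = [[1, 0, 0, 0, 0], [0, 0, 0, 0, 15], [0, 1, 0, 0, -32], [0, 0, 1, 0, 18], [0, 0, 0, 1, 0]].

R = [[1, 0, 0, 0, 0], [0, 0, 0, 0, 15], [0, 1, 0, 0, -32], [0, 0, 1, 0, 18], [0, 0, 0, 1, 0]]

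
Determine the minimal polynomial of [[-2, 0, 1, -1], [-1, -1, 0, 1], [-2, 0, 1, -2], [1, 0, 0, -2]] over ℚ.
m_A(x) = (x + 1)^3

The characteristic polynomial factors as (x + 1)^4. The minimal polynomial is ∏(x - λ)^{k_λ} where k_λ is the size of the largest Jordan block at λ.

For λ = -1: rank(A + I) = 2, and the largest Jordan block has size 3 (the smallest k with rank((A + I)^k) = rank((A + I)^(k+1))).

So m_A(x) = (x + 1)^3.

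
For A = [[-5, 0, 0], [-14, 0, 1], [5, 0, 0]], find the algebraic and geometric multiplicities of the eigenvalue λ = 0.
algebraic multiplicity 2, geometric multiplicity 1

The characteristic polynomial is x^2(x + 5), so the factor x appears with exponent 2: the algebraic multiplicity is 2.

rank(A) = 2, so the eigenspace has dimension 3 - 2 = 1: the geometric multiplicity is 1.

Since 1 < 2, A is not diagonalizable.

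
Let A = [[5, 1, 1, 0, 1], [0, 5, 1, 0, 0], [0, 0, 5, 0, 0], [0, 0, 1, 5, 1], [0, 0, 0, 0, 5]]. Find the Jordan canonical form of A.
J = [[5, 1, 0, 0, 0], [0, 5, 1, 0, 0], [0, 0, 5, 0, 0], [0, 0, 0, 5, 1], [0, 0, 0, 0, 5]]

The characteristic polynomial is det(xI - A) = (x - 5)^5, so the eigenvalues are 5 (algebraic multiplicity 5).

For λ = 5: rank(A - 5I) = 3, rank((A - 5I)^2) = 1, rank((A - 5I)^3) = 0. The eigenspace has dimension 5 - 3 = 2, so there are 2 Jordan blocks; the rank sequence gives block sizes [3, 2].

Assembling the blocks gives the Jordan form J above.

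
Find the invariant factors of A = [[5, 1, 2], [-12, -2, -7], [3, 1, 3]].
The Jordan structure of A has elementary divisors (x - 2)^3. Arranging the block sizes at each eigenvalue in decreasing order and taking row products gives the invariant factors.

Invariant factors (smallest first, each dividing the next): (x - 2)^3.

Check: the last factor (x - 2)^3 is the minimal polynomial, and the product (x - 2)^3 is the characteristic polynomial.

(x - 2)^3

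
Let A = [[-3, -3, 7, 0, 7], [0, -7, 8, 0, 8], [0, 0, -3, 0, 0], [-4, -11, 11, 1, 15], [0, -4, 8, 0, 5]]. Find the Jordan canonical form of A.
J = [[-3, 1, 0, 0, 0], [0, -3, 0, 0, 0], [0, 0, -3, 0, 0], [0, 0, 0, 1, 0], [0, 0, 0, 0, 1]]

The characteristic polynomial is det(xI - A) = (x - 1)^2(x + 3)^3, so the eigenvalues are -3 (algebraic multiplicity 3), 1 (algebraic multiplicity 2).

For λ = -3: rank(A + 3I) = 3, rank((A + 3I)^2) = 2. The eigenspace has dimension 5 - 3 = 2, so there are 2 Jordan blocks; the rank sequence gives block sizes [2, 1].

For λ = 1: rank(A - I) = 3. The eigenspace has dimension 5 - 3 = 2, so there are 2 Jordan blocks; the rank sequence gives block sizes [1, 1].

Assembling the blocks gives the Jordan form J above.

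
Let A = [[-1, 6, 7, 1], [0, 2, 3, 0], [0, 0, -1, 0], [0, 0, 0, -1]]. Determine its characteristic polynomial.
xI - A = [[x + 1, -6, -7, -1], [0, x - 2, -3, 0], [0, 0, x + 1, 0], [0, 0, 0, x + 1]].

Expanding det(xI - A) along the first row:
det(xI - A) = + (x + 1)·det([[x - 2, -3, 0], [0, x + 1, 0], [0, 0, x + 1]]) - (-6)·det([[0, -3, 0], [0, x + 1, 0], [0, 0, x + 1]]) + (-7)·det([[0, x - 2, 0], [0, 0, 0], [0, 0, x + 1]]) - (-1)·det([[0, x - 2, -3], [0, 0, x + 1], [0, 0, 0]]).

Evaluating gives χ_A(x) = x^4 + x^3 - 3x^2 - 5x - 2 = (x - 2)(x + 1)^3.

χ_A(x) = (x - 2)(x + 1)^3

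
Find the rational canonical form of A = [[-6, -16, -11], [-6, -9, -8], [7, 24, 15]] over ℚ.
R = [[0, 0, 5], [1, 0, -2], [0, 1, 0]]

The invariant factors of A (the non-unit diagonal entries of the Smith normal form of xI - A over ℚ[x]) are x^3 + 2x - 5, each dividing the next. The characteristic polynomial is their product, x^3 + 2x - 5.

The rational canonical form is the block-diagonal matrix of companion matrices C(f_i):
R = [[0, 0, 5], [1, 0, -2], [0, 1, 0]].

Note the characteristic polynomial does not split into linear factors over ℚ, so A has no Jordan form over ℚ; the rational canonical form exists over any field.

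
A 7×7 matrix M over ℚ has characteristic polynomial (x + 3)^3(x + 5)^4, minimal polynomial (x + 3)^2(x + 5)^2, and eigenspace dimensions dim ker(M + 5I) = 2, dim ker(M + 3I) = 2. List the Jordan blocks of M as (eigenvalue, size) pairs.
λ = -5: algebraic multiplicity 4 (exponent in χ_M), largest block size 2 (exponent in m_M), 2 blocks (geometric multiplicity). These force block sizes [2, 2].
λ = -3: algebraic multiplicity 3 (exponent in χ_M), largest block size 2 (exponent in m_M), 2 blocks (geometric multiplicity). These force block sizes [2, 1].

Jordan blocks: (-5, 2), (-5, 2), (-3, 2), (-3, 1)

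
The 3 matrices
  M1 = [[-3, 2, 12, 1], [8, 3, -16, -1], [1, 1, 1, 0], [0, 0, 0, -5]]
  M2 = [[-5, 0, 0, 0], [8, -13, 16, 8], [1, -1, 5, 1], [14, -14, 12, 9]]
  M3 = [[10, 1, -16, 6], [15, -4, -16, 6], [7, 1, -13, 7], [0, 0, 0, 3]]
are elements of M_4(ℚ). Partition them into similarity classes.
2 classes: {M1, M3}, {M2}

Characteristic polynomials: χ_{M1} = (x - 3)^2(x + 5)^2, χ_{M2} = (x - 3)^2(x + 5)^2, χ_{M3} = (x - 3)^2(x + 5)^2.

{M1, M3}: invariant factors (x - 3)^2(x + 5)^2.

{M2}: invariant factors x + 5, (x - 3)^2(x + 5).

Matrices are similar if and only if their invariant-factor lists agree; the partition into similarity classes is {M1, M3}, {M2}.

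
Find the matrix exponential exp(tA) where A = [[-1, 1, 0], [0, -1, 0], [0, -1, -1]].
A has Jordan form J = [[-1, 1, 0], [0, -1, 0], [0, 0, -1]] with A = PJP^{-1}, so e^{tA} = P e^{tJ} P^{-1}.

For a Jordan block J_k(λ), e^{tJ_k(λ)} = e^{λt} · (I + tN + t^2 N^2/2! + ... + t^{k-1} N^{k-1}/(k-1)!) where N is the nilpotent superdiagonal part.

Assembling the blocks and conjugating back gives the entries of e^{tA} as shown above.

e^{tA} = [[e^{-t}, t*e^{-t}, 0], [0, e^{-t}, 0], [0, -t*e^{-t}, e^{-t}]]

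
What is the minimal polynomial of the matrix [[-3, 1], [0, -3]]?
m_A(x) = (x + 3)^2

The characteristic polynomial factors as (x + 3)^2. The minimal polynomial is ∏(x - λ)^{k_λ} where k_λ is the size of the largest Jordan block at λ.

For λ = -3: rank(A + 3I) = 1, and the largest Jordan block has size 2 (the smallest k with rank((A + 3I)^k) = rank((A + 3I)^(k+1))).

So m_A(x) = (x + 3)^2.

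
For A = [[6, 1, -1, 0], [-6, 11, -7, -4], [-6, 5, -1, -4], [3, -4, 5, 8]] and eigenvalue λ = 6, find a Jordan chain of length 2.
We seek v_1 ∈ ker((A - 6I)^2) \ ker(A - 6I), then set v_{i+1} = (A - 6I) v_i.

One such chain is v_1 = [[4, 7, 6, -8]]^T, v_2 = [[1, 1, 1, -2]]^T. Check: (A - 6I) v_2 = [[0, 0, 0, 0]]^T = 0.

v_1 = [[4, 7, 6, -8]]^T, v_2 = [[1, 1, 1, -2]]^T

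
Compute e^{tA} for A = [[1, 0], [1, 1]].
e^{tA} = [[e^{t}, 0], [t*e^{t}, e^{t}]]

A has Jordan form J = [[1, 1], [0, 1]] with A = PJP^{-1}, so e^{tA} = P e^{tJ} P^{-1}.

For a Jordan block J_k(λ), e^{tJ_k(λ)} = e^{λt} · (I + tN + t^2 N^2/2! + ... + t^{k-1} N^{k-1}/(k-1)!) where N is the nilpotent superdiagonal part.

Assembling the blocks and conjugating back gives the entries of e^{tA} as shown above.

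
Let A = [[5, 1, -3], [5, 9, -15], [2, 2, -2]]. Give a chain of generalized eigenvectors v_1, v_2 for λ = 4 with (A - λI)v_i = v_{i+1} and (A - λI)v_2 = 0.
v_1 = [[0, 1, 0]]^T, v_2 = [[1, 5, 2]]^T

We seek v_1 ∈ ker((A - 4I)^2) \ ker(A - 4I), then set v_{i+1} = (A - 4I) v_i.

One such chain is v_1 = [[0, 1, 0]]^T, v_2 = [[1, 5, 2]]^T. Check: (A - 4I) v_2 = [[0, 0, 0]]^T = 0.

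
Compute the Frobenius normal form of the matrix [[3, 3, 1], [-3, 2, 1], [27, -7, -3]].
The invariant factors of A (the non-unit diagonal entries of the Smith normal form of xI - A over ℚ[x]) are (x - 6)(x + 2)^2, each dividing the next. The characteristic polynomial is their product, (x - 6)(x + 2)^2.

The rational canonical form is the block-diagonal matrix of companion matrices C(f_i):
R = [[0, 0, 24], [1, 0, 20], [0, 1, 2]].

R = [[0, 0, 24], [1, 0, 20], [0, 1, 2]]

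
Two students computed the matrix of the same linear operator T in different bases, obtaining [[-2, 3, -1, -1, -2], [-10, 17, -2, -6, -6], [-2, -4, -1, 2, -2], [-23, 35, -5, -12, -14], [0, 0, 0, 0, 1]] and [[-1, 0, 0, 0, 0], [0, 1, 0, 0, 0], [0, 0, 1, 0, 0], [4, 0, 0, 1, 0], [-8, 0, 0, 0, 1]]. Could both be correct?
Both have characteristic polynomial (x - 1)^4(x + 1), but the minimal polynomial of A is (x - 1)^2(x + 1) while the minimal polynomial of B is (x - 1)(x + 1). The minimal polynomial is a similarity invariant, so A and B are not similar.

No.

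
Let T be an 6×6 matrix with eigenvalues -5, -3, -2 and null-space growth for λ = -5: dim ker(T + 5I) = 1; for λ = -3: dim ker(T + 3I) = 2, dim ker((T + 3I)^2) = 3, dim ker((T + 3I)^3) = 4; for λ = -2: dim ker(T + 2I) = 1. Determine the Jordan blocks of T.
Jordan blocks: (-5, 1), (-3, 3), (-3, 1), (-2, 1)

λ = -5: successive nullity increments [1] count blocks of size ≥ k; block sizes are [1].
λ = -3: successive nullity increments [2, 1, 1] count blocks of size ≥ k; block sizes are [3, 1].
λ = -2: successive nullity increments [1] count blocks of size ≥ k; block sizes are [1].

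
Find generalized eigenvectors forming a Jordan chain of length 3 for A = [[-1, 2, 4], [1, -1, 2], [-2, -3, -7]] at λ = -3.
We seek v_1 ∈ ker((A + 3I)^3) \ ker((A + 3I)^2), then set v_{i+1} = (A + 3I) v_i.

One such chain is v_1 = [[-1, 0, 1]]^T, v_2 = [[2, 1, -2]]^T, v_3 = [[-2, 0, 1]]^T. Check: (A + 3I) v_3 = [[0, 0, 0]]^T = 0.

v_1 = [[-1, 0, 1]]^T, v_2 = [[2, 1, -2]]^T, v_3 = [[-2, 0, 1]]^T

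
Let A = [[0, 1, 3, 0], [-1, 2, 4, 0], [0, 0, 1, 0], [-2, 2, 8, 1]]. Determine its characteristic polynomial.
χ_A(x) = (x - 1)^4

xI - A = [[x, -1, -3, 0], [1, x - 2, -4, 0], [0, 0, x - 1, 0], [2, -2, -8, x - 1]].

Expanding det(xI - A) along the first row:
det(xI - A) = + (x)·det([[x - 2, -4, 0], [0, x - 1, 0], [-2, -8, x - 1]]) - (-1)·det([[1, -4, 0], [0, x - 1, 0], [2, -8, x - 1]]) + (-3)·det([[1, x - 2, 0], [0, 0, 0], [2, -2, x - 1]]) - (0)·det([[1, x - 2, -4], [0, 0, x - 1], [2, -2, -8]]).

Evaluating gives χ_A(x) = x^4 - 4x^3 + 6x^2 - 4x + 1 = (x - 1)^4.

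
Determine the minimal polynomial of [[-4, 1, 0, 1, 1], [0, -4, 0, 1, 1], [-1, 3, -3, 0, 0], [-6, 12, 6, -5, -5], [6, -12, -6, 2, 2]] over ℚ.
m_A(x) = x(x + 3)^2(x + 4)^2

The characteristic polynomial factors as x(x + 3)^2(x + 4)^2. The minimal polynomial is ∏(x - λ)^{k_λ} where k_λ is the size of the largest Jordan block at λ.

For λ = -4: rank(A + 4I) = 4, and the largest Jordan block has size 2 (the smallest k with rank((A + 4I)^k) = rank((A + 4I)^(k+1))).
For λ = -3: rank(A + 3I) = 4, and the largest Jordan block has size 2 (the smallest k with rank((A + 3I)^k) = rank((A + 3I)^(k+1))).
For λ = 0: rank(A) = 4, and the largest Jordan block has size 1 (the smallest k with rank(A^k) = rank(A^(k+1))).

So m_A(x) = x(x + 3)^2(x + 4)^2.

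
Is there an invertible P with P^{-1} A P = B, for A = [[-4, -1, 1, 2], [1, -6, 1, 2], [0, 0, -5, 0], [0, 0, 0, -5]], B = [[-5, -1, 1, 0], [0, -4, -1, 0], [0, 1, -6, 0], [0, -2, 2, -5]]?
Two matrices over a field are similar if and only if they have the same invariant factors.

Both A and B have characteristic polynomial (x + 5)^4 and minimal polynomial (x + 5)^2. Computing further, both have invariant factors x + 5, x + 5, (x + 5)^2. Hence A and B are similar.

Yes.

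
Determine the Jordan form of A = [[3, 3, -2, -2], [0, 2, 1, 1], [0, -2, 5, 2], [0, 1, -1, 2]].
The characteristic polynomial is det(xI - A) = (x - 3)^4, so the eigenvalues are 3 (algebraic multiplicity 4).

For λ = 3: rank(A - 3I) = 2, rank((A - 3I)^2) = 1, rank((A - 3I)^3) = 0. The eigenspace has dimension 4 - 2 = 2, so there are 2 Jordan blocks; the rank sequence gives block sizes [3, 1].

Assembling the blocks gives the Jordan form J above.

J = [[3, 1, 0, 0], [0, 3, 1, 0], [0, 0, 3, 0], [0, 0, 0, 3]]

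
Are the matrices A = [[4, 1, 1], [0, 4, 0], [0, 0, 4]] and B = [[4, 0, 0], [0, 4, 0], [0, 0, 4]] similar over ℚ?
Both have characteristic polynomial (x - 4)^3, but the minimal polynomial of A is (x - 4)^2 while the minimal polynomial of B is x - 4. The minimal polynomial is a similarity invariant, so A and B are not similar.

No.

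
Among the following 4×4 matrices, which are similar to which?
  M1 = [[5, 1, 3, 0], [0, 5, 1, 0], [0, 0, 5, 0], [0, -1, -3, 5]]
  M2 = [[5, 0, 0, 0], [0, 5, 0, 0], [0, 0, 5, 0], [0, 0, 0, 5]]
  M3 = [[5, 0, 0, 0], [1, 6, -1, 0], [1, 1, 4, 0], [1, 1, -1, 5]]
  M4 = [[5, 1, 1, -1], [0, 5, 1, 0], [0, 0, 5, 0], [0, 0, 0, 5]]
Characteristic polynomials: χ_{M1} = (x - 5)^4, χ_{M2} = (x - 5)^4, χ_{M3} = (x - 5)^4, χ_{M4} = (x - 5)^4.

{M1, M4}: invariant factors x - 5, (x - 5)^3.

{M2}: invariant factors x - 5, x - 5, x - 5, x - 5.

{M3}: invariant factors x - 5, x - 5, (x - 5)^2.

Matrices are similar if and only if their invariant-factor lists agree; the partition into similarity classes is {M1, M4}, {M2}, {M3}.

3 classes: {M1, M4}, {M2}, {M3}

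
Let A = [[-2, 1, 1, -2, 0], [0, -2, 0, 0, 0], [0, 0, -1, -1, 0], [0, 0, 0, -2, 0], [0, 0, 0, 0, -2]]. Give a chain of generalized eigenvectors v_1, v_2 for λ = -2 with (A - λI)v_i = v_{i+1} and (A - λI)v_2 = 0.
We seek v_1 ∈ ker((A + 2I)^2) \ ker(A + 2I), then set v_{i+1} = (A + 2I) v_i.

One such chain is v_1 = [[0, 1, 0, 0, 0]]^T, v_2 = [[1, 0, 0, 0, 0]]^T. Check: (A + 2I) v_2 = [[0, 0, 0, 0, 0]]^T = 0.

v_1 = [[0, 1, 0, 0, 0]]^T, v_2 = [[1, 0, 0, 0, 0]]^T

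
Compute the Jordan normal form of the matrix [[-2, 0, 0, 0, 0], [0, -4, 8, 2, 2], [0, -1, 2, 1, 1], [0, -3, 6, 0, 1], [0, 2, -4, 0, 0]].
The characteristic polynomial is det(xI - A) = x^3(x + 2)^2, so the eigenvalues are -2 (algebraic multiplicity 2), 0 (algebraic multiplicity 3).

For λ = -2: rank(A + 2I) = 3. The eigenspace has dimension 5 - 3 = 2, so there are 2 Jordan blocks; the rank sequence gives block sizes [1, 1].

For λ = 0: rank(A) = 4, rank(A^2) = 3, rank(A^3) = 2. The eigenspace has dimension 5 - 4 = 1, so there is 1 Jordan block; the rank sequence gives block sizes [3].

Assembling the blocks gives the Jordan form J above.

J = [[-2, 0, 0, 0, 0], [0, -2, 0, 0, 0], [0, 0, 0, 1, 0], [0, 0, 0, 0, 1], [0, 0, 0, 0, 0]]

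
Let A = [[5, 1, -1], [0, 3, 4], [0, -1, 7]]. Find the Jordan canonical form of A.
The characteristic polynomial is det(xI - A) = (x - 5)^3, so the eigenvalues are 5 (algebraic multiplicity 3).

For λ = 5: rank(A - 5I) = 2, rank((A - 5I)^2) = 1, rank((A - 5I)^3) = 0. The eigenspace has dimension 3 - 2 = 1, so there is 1 Jordan block; the rank sequence gives block sizes [3].

Assembling the blocks gives the Jordan form J above.

J = [[5, 1, 0], [0, 5, 1], [0, 0, 5]]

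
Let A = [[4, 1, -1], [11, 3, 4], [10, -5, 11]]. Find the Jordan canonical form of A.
J = [[6, 1, 0], [0, 6, 1], [0, 0, 6]]

The characteristic polynomial is det(xI - A) = (x - 6)^3, so the eigenvalues are 6 (algebraic multiplicity 3).

For λ = 6: rank(A - 6I) = 2, rank((A - 6I)^2) = 1, rank((A - 6I)^3) = 0. The eigenspace has dimension 3 - 2 = 1, so there is 1 Jordan block; the rank sequence gives block sizes [3].

Assembling the blocks gives the Jordan form J above.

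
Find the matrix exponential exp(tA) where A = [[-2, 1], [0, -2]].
e^{tA} = [[e^{-2*t}, t*e^{-2*t}], [0, e^{-2*t}]]

A has Jordan form J = [[-2, 1], [0, -2]] with A = PJP^{-1}, so e^{tA} = P e^{tJ} P^{-1}.

For a Jordan block J_k(λ), e^{tJ_k(λ)} = e^{λt} · (I + tN + t^2 N^2/2! + ... + t^{k-1} N^{k-1}/(k-1)!) where N is the nilpotent superdiagonal part.

Assembling the blocks and conjugating back gives the entries of e^{tA} as shown above.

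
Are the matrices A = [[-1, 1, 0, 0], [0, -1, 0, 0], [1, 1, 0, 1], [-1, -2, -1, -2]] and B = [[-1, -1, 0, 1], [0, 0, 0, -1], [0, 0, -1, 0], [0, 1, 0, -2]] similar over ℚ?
Both have characteristic polynomial (x + 1)^4 and minimal polynomial (x + 1)^2. But rank(A + I) = 2 for A while rank(B + I) = 1 for B, so the number of Jordan blocks at λ = -1 differs. A and B are not similar.

No.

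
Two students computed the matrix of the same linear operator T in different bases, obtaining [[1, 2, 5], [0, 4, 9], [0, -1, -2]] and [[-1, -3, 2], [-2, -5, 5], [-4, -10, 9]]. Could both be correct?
Two matrices over a field are similar if and only if they have the same invariant factors.

Both A and B have characteristic polynomial (x - 1)^3 and minimal polynomial (x - 1)^3. Computing further, both have invariant factors (x - 1)^3. Hence A and B are similar.

Yes.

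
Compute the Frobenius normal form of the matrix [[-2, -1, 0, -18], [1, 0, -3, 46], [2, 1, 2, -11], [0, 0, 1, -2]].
R = [[0, 0, 0, -25], [1, 0, 0, -10], [0, 1, 0, -11], [0, 0, 1, -2]]

The invariant factors of A (the non-unit diagonal entries of the Smith normal form of xI - A over ℚ[x]) are (x^2 + x + 5)^2, each dividing the next. The characteristic polynomial is their product, (x^2 + x + 5)^2.

The rational canonical form is the block-diagonal matrix of companion matrices C(f_i):
R = [[0, 0, 0, -25], [1, 0, 0, -10], [0, 1, 0, -11], [0, 0, 1, -2]].

Note the characteristic polynomial does not split into linear factors over ℚ, so A has no Jordan form over ℚ; the rational canonical form exists over any field.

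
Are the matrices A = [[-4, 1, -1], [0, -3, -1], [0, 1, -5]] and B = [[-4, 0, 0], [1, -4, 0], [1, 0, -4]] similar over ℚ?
Two matrices over a field are similar if and only if they have the same invariant factors.

Both A and B have characteristic polynomial (x + 4)^3 and minimal polynomial (x + 4)^2. Computing further, both have invariant factors x + 4, (x + 4)^2. Hence A and B are similar.

Yes.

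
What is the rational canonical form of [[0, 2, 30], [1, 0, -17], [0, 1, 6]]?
R = [[0, 0, 18], [1, 0, -15], [0, 1, 6]]

The invariant factors of A (the non-unit diagonal entries of the Smith normal form of xI - A over ℚ[x]) are (x - 3)(x^2 - 3x + 6), each dividing the next. The characteristic polynomial is their product, (x - 3)(x^2 - 3x + 6).

The rational canonical form is the block-diagonal matrix of companion matrices C(f_i):
R = [[0, 0, 18], [1, 0, -15], [0, 1, 6]].

Note the characteristic polynomial does not split into linear factors over ℚ, so A has no Jordan form over ℚ; the rational canonical form exists over any field.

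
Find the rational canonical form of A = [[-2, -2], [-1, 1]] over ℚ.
The invariant factors of A (the non-unit diagonal entries of the Smith normal form of xI - A over ℚ[x]) are x^2 + x - 4, each dividing the next. The characteristic polynomial is their product, x^2 + x - 4.

The rational canonical form is the block-diagonal matrix of companion matrices C(f_i):
R = [[0, 4], [1, -1]].

Note the characteristic polynomial does not split into linear factors over ℚ, so A has no Jordan form over ℚ; the rational canonical form exists over any field.

R = [[0, 4], [1, -1]]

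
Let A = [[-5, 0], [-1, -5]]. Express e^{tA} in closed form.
A has Jordan form J = [[-5, 1], [0, -5]] with A = PJP^{-1}, so e^{tA} = P e^{tJ} P^{-1}.

For a Jordan block J_k(λ), e^{tJ_k(λ)} = e^{λt} · (I + tN + t^2 N^2/2! + ... + t^{k-1} N^{k-1}/(k-1)!) where N is the nilpotent superdiagonal part.

Assembling the blocks and conjugating back gives the entries of e^{tA} as shown above.

e^{tA} = [[e^{-5*t}, 0], [-t*e^{-5*t}, e^{-5*t}]]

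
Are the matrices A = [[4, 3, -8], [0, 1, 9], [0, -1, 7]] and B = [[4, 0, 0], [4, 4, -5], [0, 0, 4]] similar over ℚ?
No.

Both have characteristic polynomial (x - 4)^3, but the minimal polynomial of A is (x - 4)^3 while the minimal polynomial of B is (x - 4)^2. The minimal polynomial is a similarity invariant, so A and B are not similar.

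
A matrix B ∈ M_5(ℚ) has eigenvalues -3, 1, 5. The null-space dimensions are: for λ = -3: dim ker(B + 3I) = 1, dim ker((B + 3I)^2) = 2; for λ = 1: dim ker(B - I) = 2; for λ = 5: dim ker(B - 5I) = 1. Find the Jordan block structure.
Jordan blocks: (-3, 2), (1, 1), (1, 1), (5, 1)

λ = -3: successive nullity increments [1, 1] count blocks of size ≥ k; block sizes are [2].
λ = 1: successive nullity increments [2] count blocks of size ≥ k; block sizes are [1, 1].
λ = 5: successive nullity increments [1] count blocks of size ≥ k; block sizes are [1].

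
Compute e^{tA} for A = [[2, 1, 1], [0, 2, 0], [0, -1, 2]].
e^{tA} = [[e^{2*t}, t*(2 - t)*e^{2*t}/2, t*e^{2*t}], [0, e^{2*t}, 0], [0, -t*e^{2*t}, e^{2*t}]]

A has Jordan form J = [[2, 1, 0], [0, 2, 1], [0, 0, 2]] with A = PJP^{-1}, so e^{tA} = P e^{tJ} P^{-1}.

For a Jordan block J_k(λ), e^{tJ_k(λ)} = e^{λt} · (I + tN + t^2 N^2/2! + ... + t^{k-1} N^{k-1}/(k-1)!) where N is the nilpotent superdiagonal part.

Assembling the blocks and conjugating back gives the entries of e^{tA} as shown above.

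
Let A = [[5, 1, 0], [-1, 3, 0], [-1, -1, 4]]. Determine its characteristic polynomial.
xI - A = [[x - 5, -1, 0], [1, x - 3, 0], [1, 1, x - 4]].

Expanding det(xI - A) along the first row:
det(xI - A) = + (x - 5)·det([[x - 3, 0], [1, x - 4]]) - (-1)·det([[1, 0], [1, x - 4]]) + (0)·det([[1, x - 3], [1, 1]]).

Evaluating gives χ_A(x) = x^3 - 12x^2 + 48x - 64 = (x - 4)^3.

χ_A(x) = (x - 4)^3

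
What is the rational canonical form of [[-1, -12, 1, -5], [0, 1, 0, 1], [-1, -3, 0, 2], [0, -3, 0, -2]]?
R = [[0, -1, 0, 0], [1, -1, 0, 0], [0, 0, 0, -1], [0, 0, 1, -1]]

The invariant factors of A (the non-unit diagonal entries of the Smith normal form of xI - A over ℚ[x]) are x^2 + x + 1, x^2 + x + 1, each dividing the next. The characteristic polynomial is their product, (x^2 + x + 1)^2.

The rational canonical form is the block-diagonal matrix of companion matrices C(f_i):
R = [[0, -1, 0, 0], [1, -1, 0, 0], [0, 0, 0, -1], [0, 0, 1, -1]].

Note the characteristic polynomial does not split into linear factors over ℚ, so A has no Jordan form over ℚ; the rational canonical form exists over any field.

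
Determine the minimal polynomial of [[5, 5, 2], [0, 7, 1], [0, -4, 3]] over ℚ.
The characteristic polynomial factors as (x - 5)^3. The minimal polynomial is ∏(x - λ)^{k_λ} where k_λ is the size of the largest Jordan block at λ.

For λ = 5: rank(A - 5I) = 2, and the largest Jordan block has size 3 (the smallest k with rank((A - 5I)^k) = rank((A - 5I)^(k+1))).

So m_A(x) = (x - 5)^3.

m_A(x) = (x - 5)^3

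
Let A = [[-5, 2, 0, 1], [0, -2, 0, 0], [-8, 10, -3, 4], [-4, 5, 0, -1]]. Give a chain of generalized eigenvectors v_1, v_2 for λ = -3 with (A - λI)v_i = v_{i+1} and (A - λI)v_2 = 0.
We seek v_1 ∈ ker((A + 3I)^2) \ ker(A + 3I), then set v_{i+1} = (A + 3I) v_i.

One such chain is v_1 = [[1, 0, 6, 3]]^T, v_2 = [[1, 0, 4, 2]]^T. Check: (A + 3I) v_2 = [[0, 0, 0, 0]]^T = 0.

v_1 = [[1, 0, 6, 3]]^T, v_2 = [[1, 0, 4, 2]]^T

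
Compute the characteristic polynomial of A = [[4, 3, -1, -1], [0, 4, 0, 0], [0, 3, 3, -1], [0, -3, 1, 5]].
χ_A(x) = (x - 4)^4

xI - A = [[x - 4, -3, 1, 1], [0, x - 4, 0, 0], [0, -3, x - 3, 1], [0, 3, -1, x - 5]].

Expanding det(xI - A) along the first row:
det(xI - A) = + (x - 4)·det([[x - 4, 0, 0], [-3, x - 3, 1], [3, -1, x - 5]]) - (-3)·det([[0, 0, 0], [0, x - 3, 1], [0, -1, x - 5]]) + (1)·det([[0, x - 4, 0], [0, -3, 1], [0, 3, x - 5]]) - (1)·det([[0, x - 4, 0], [0, -3, x - 3], [0, 3, -1]]).

Evaluating gives χ_A(x) = x^4 - 16x^3 + 96x^2 - 256x + 256 = (x - 4)^4.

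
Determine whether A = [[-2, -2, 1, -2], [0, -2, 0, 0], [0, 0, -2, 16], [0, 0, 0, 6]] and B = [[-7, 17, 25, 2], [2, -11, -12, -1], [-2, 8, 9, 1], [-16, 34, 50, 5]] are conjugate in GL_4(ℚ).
No.

trace(A) = 0 but trace(B) = -4. The trace is a similarity invariant, so A and B are not similar.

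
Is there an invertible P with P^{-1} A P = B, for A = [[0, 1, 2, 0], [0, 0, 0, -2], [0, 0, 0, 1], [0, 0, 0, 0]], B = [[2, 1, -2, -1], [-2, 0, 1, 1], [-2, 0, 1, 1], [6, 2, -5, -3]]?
Yes.

Two matrices over a field are similar if and only if they have the same invariant factors.

Both A and B have characteristic polynomial x^4 and minimal polynomial x^2. Computing further, both have invariant factors x^2, x^2. Hence A and B are similar.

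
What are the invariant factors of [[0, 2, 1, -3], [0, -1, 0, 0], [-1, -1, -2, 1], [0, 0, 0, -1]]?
x + 1, (x + 1)^3

The Jordan structure of A has elementary divisors (x + 1)^3, (x + 1). Arranging the block sizes at each eigenvalue in decreasing order and taking row products gives the invariant factors.

Invariant factors (smallest first, each dividing the next): x + 1, (x + 1)^3.

Check: the last factor (x + 1)^3 is the minimal polynomial, and the product (x + 1)^4 is the characteristic polynomial.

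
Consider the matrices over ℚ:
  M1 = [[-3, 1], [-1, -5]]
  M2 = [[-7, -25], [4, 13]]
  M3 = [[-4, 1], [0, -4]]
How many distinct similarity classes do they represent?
2 classes: {M1, M3}, {M2}

Characteristic polynomials: χ_{M1} = (x + 4)^2, χ_{M2} = (x - 3)^2, χ_{M3} = (x + 4)^2.

{M1, M3}: invariant factors (x + 4)^2.

{M2}: invariant factors (x - 3)^2.

Matrices are similar if and only if their invariant-factor lists agree; the partition into similarity classes is {M1, M3}, {M2}.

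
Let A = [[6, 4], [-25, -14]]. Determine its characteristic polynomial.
χ_A(x) = (x + 4)^2

xI - A = [[x - 6, -4], [25, x + 14]].

Expanding det(xI - A) along the first row:
det(xI - A) = + (x - 6)·det([[x + 14]]) - (-4)·det([[25]]).

Evaluating gives χ_A(x) = x^2 + 8x + 16 = (x + 4)^2.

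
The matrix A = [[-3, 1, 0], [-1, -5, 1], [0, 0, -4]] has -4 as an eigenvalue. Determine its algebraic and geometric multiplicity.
algebraic multiplicity 3, geometric multiplicity 1

The characteristic polynomial is (x + 4)^3, so the factor x + 4 appears with exponent 3: the algebraic multiplicity is 3.

rank(A + 4I) = 2, so the eigenspace has dimension 3 - 2 = 1: the geometric multiplicity is 1.

Since 1 < 3, A is not diagonalizable.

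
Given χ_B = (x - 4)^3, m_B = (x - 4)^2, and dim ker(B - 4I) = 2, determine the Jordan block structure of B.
λ = 4: algebraic multiplicity 3 (exponent in χ_B), largest block size 2 (exponent in m_B), 2 blocks (geometric multiplicity). These force block sizes [2, 1].

Jordan blocks: (4, 2), (4, 1)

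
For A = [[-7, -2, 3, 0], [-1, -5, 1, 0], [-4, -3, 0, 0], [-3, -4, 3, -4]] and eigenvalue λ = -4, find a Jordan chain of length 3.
We seek v_1 ∈ ker((A + 4I)^3) \ ker((A + 4I)^2), then set v_{i+1} = (A + 4I) v_i.

One such chain is v_1 = [[-1, 0, 0, 1]]^T, v_2 = [[3, 1, 4, 3]]^T, v_3 = [[1, 0, 1, -1]]^T. Check: (A + 4I) v_3 = [[0, 0, 0, 0]]^T = 0.

v_1 = [[-1, 0, 0, 1]]^T, v_2 = [[3, 1, 4, 3]]^T, v_3 = [[1, 0, 1, -1]]^T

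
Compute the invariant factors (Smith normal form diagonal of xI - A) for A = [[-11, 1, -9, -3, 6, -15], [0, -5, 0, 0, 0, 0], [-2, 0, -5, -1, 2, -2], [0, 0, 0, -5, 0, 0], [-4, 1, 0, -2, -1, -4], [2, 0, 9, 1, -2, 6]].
x + 5, (x + 5)^2, (x - 4)(x + 5)^2

The Jordan structure of A has elementary divisors (x + 5)^2, (x + 5)^2, (x + 5), (x - 4). Arranging the block sizes at each eigenvalue in decreasing order and taking row products gives the invariant factors.

Invariant factors (smallest first, each dividing the next): x + 5, (x + 5)^2, (x - 4)(x + 5)^2.

Check: the last factor (x - 4)(x + 5)^2 is the minimal polynomial, and the product (x - 4)(x + 5)^5 is the characteristic polynomial.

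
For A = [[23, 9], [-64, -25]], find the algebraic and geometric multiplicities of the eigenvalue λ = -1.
algebraic multiplicity 2, geometric multiplicity 1

The characteristic polynomial is (x + 1)^2, so the factor x + 1 appears with exponent 2: the algebraic multiplicity is 2.

rank(A + I) = 1, so the eigenspace has dimension 2 - 1 = 1: the geometric multiplicity is 1.

Since 1 < 2, A is not diagonalizable.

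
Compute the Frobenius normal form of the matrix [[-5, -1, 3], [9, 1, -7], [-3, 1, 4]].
The invariant factors of A (the non-unit diagonal entries of the Smith normal form of xI - A over ℚ[x]) are x^3 + 4x + 4, each dividing the next. The characteristic polynomial is their product, x^3 + 4x + 4.

The rational canonical form is the block-diagonal matrix of companion matrices C(f_i):
R = [[0, 0, -4], [1, 0, -4], [0, 1, 0]].

Note the characteristic polynomial does not split into linear factors over ℚ, so A has no Jordan form over ℚ; the rational canonical form exists over any field.

R = [[0, 0, -4], [1, 0, -4], [0, 1, 0]]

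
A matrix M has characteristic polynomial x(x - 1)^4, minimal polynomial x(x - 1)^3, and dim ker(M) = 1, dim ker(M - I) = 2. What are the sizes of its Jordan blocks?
Jordan blocks: (0, 1), (1, 3), (1, 1)

λ = 0: algebraic multiplicity 1 (exponent in χ_M), largest block size 1 (exponent in m_M), 1 block (geometric multiplicity). This forces block sizes [1].
λ = 1: algebraic multiplicity 4 (exponent in χ_M), largest block size 3 (exponent in m_M), 2 blocks (geometric multiplicity). These force block sizes [3, 1].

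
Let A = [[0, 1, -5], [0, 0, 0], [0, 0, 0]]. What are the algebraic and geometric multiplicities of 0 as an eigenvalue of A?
The characteristic polynomial is x^3, so the factor x appears with exponent 3: the algebraic multiplicity is 3.

rank(A) = 1, so the eigenspace has dimension 3 - 1 = 2: the geometric multiplicity is 2.

Since 2 < 3, A is not diagonalizable.

algebraic multiplicity 3, geometric multiplicity 2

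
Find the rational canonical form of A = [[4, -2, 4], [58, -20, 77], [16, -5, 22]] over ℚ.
The invariant factors of A (the non-unit diagonal entries of the Smith normal form of xI - A over ℚ[x]) are (x - 4)(x - 3)(x + 1), each dividing the next. The characteristic polynomial is their product, (x - 4)(x - 3)(x + 1).

The rational canonical form is the block-diagonal matrix of companion matrices C(f_i):
R = [[0, 0, -12], [1, 0, -5], [0, 1, 6]].

R = [[0, 0, -12], [1, 0, -5], [0, 1, 6]]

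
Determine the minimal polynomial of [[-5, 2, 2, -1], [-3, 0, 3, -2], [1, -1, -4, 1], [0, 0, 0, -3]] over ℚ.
The characteristic polynomial factors as (x + 3)^4. The minimal polynomial is ∏(x - λ)^{k_λ} where k_λ is the size of the largest Jordan block at λ.

For λ = -3: rank(A + 3I) = 2, and the largest Jordan block has size 2 (the smallest k with rank((A + 3I)^k) = rank((A + 3I)^(k+1))).

So m_A(x) = (x + 3)^2.

m_A(x) = (x + 3)^2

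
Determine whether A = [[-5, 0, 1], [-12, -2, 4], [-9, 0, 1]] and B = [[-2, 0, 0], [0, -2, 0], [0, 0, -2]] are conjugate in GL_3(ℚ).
Both have characteristic polynomial (x + 2)^3, but the minimal polynomial of A is (x + 2)^2 while the minimal polynomial of B is x + 2. The minimal polynomial is a similarity invariant, so A and B are not similar.

No.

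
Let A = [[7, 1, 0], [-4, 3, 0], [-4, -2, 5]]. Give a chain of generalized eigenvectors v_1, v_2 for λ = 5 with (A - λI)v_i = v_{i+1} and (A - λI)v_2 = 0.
v_1 = [[-1, 1, 0]]^T, v_2 = [[-1, 2, 2]]^T

We seek v_1 ∈ ker((A - 5I)^2) \ ker(A - 5I), then set v_{i+1} = (A - 5I) v_i.

One such chain is v_1 = [[-1, 1, 0]]^T, v_2 = [[-1, 2, 2]]^T. Check: (A - 5I) v_2 = [[0, 0, 0]]^T = 0.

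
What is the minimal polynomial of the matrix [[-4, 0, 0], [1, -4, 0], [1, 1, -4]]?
The characteristic polynomial factors as (x + 4)^3. The minimal polynomial is ∏(x - λ)^{k_λ} where k_λ is the size of the largest Jordan block at λ.

For λ = -4: rank(A + 4I) = 2, and the largest Jordan block has size 3 (the smallest k with rank((A + 4I)^k) = rank((A + 4I)^(k+1))).

So m_A(x) = (x + 4)^3.

m_A(x) = (x + 4)^3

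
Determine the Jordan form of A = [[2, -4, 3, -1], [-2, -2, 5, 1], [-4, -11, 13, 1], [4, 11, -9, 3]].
J = [[4, 1, 0, 0], [0, 4, 1, 0], [0, 0, 4, 0], [0, 0, 0, 4]]

The characteristic polynomial is det(xI - A) = (x - 4)^4, so the eigenvalues are 4 (algebraic multiplicity 4).

For λ = 4: rank(A - 4I) = 2, rank((A - 4I)^2) = 1, rank((A - 4I)^3) = 0. The eigenspace has dimension 4 - 2 = 2, so there are 2 Jordan blocks; the rank sequence gives block sizes [3, 1].

Assembling the blocks gives the Jordan form J above.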